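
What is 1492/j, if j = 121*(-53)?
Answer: -1492/6413 ≈ -0.23265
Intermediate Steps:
j = -6413
1492/j = 1492/(-6413) = 1492*(-1/6413) = -1492/6413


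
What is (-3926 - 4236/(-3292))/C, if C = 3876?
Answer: -3230039/3189948 ≈ -1.0126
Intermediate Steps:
(-3926 - 4236/(-3292))/C = (-3926 - 4236/(-3292))/3876 = (-3926 - 4236*(-1)/3292)*(1/3876) = (-3926 - 1*(-1059/823))*(1/3876) = (-3926 + 1059/823)*(1/3876) = -3230039/823*1/3876 = -3230039/3189948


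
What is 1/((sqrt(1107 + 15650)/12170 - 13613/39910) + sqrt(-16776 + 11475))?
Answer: 48570470/(-16567021 + 3991*sqrt(16757) + 145711410*I*sqrt(589)) ≈ -6.2337e-5 - 0.013734*I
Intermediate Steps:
1/((sqrt(1107 + 15650)/12170 - 13613/39910) + sqrt(-16776 + 11475)) = 1/((sqrt(16757)*(1/12170) - 13613*1/39910) + sqrt(-5301)) = 1/((sqrt(16757)/12170 - 13613/39910) + 3*I*sqrt(589)) = 1/((-13613/39910 + sqrt(16757)/12170) + 3*I*sqrt(589)) = 1/(-13613/39910 + sqrt(16757)/12170 + 3*I*sqrt(589))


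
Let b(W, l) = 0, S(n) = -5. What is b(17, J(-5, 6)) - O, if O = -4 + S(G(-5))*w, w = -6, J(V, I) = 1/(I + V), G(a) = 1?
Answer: -26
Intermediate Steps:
O = 26 (O = -4 - 5*(-6) = -4 + 30 = 26)
b(17, J(-5, 6)) - O = 0 - 1*26 = 0 - 26 = -26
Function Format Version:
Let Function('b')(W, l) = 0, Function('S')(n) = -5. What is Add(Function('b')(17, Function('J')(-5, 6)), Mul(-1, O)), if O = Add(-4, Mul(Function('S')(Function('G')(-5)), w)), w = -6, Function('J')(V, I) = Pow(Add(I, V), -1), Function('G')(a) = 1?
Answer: -26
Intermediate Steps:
O = 26 (O = Add(-4, Mul(-5, -6)) = Add(-4, 30) = 26)
Add(Function('b')(17, Function('J')(-5, 6)), Mul(-1, O)) = Add(0, Mul(-1, 26)) = Add(0, -26) = -26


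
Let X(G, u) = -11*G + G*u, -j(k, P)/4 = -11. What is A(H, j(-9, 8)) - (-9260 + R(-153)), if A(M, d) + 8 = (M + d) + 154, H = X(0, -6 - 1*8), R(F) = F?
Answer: 9603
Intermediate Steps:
j(k, P) = 44 (j(k, P) = -4*(-11) = 44)
H = 0 (H = 0*(-11 + (-6 - 1*8)) = 0*(-11 + (-6 - 8)) = 0*(-11 - 14) = 0*(-25) = 0)
A(M, d) = 146 + M + d (A(M, d) = -8 + ((M + d) + 154) = -8 + (154 + M + d) = 146 + M + d)
A(H, j(-9, 8)) - (-9260 + R(-153)) = (146 + 0 + 44) - (-9260 - 153) = 190 - 1*(-9413) = 190 + 9413 = 9603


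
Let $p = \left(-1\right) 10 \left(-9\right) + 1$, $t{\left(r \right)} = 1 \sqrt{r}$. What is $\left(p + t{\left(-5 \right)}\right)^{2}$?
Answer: $\left(91 + i \sqrt{5}\right)^{2} \approx 8276.0 + 406.96 i$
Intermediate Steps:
$t{\left(r \right)} = \sqrt{r}$
$p = 91$ ($p = \left(-10\right) \left(-9\right) + 1 = 90 + 1 = 91$)
$\left(p + t{\left(-5 \right)}\right)^{2} = \left(91 + \sqrt{-5}\right)^{2} = \left(91 + i \sqrt{5}\right)^{2}$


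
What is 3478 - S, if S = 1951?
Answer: 1527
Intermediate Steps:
3478 - S = 3478 - 1*1951 = 3478 - 1951 = 1527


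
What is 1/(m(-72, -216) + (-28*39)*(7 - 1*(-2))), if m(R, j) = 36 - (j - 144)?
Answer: -1/9432 ≈ -0.00010602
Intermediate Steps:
m(R, j) = 180 - j (m(R, j) = 36 - (-144 + j) = 36 + (144 - j) = 180 - j)
1/(m(-72, -216) + (-28*39)*(7 - 1*(-2))) = 1/((180 - 1*(-216)) + (-28*39)*(7 - 1*(-2))) = 1/((180 + 216) - 1092*(7 + 2)) = 1/(396 - 1092*9) = 1/(396 - 9828) = 1/(-9432) = -1/9432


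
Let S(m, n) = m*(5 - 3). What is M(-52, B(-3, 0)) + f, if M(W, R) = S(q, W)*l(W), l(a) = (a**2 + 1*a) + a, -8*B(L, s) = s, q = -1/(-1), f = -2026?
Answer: 3174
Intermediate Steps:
q = 1 (q = -1*(-1) = 1)
B(L, s) = -s/8
l(a) = a**2 + 2*a (l(a) = (a**2 + a) + a = (a + a**2) + a = a**2 + 2*a)
S(m, n) = 2*m (S(m, n) = m*2 = 2*m)
M(W, R) = 2*W*(2 + W) (M(W, R) = (2*1)*(W*(2 + W)) = 2*(W*(2 + W)) = 2*W*(2 + W))
M(-52, B(-3, 0)) + f = 2*(-52)*(2 - 52) - 2026 = 2*(-52)*(-50) - 2026 = 5200 - 2026 = 3174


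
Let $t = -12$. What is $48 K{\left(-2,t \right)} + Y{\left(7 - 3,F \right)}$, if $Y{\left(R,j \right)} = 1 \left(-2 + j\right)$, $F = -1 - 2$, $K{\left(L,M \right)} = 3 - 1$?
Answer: $91$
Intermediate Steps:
$K{\left(L,M \right)} = 2$
$F = -3$ ($F = -1 - 2 = -3$)
$Y{\left(R,j \right)} = -2 + j$
$48 K{\left(-2,t \right)} + Y{\left(7 - 3,F \right)} = 48 \cdot 2 - 5 = 96 - 5 = 91$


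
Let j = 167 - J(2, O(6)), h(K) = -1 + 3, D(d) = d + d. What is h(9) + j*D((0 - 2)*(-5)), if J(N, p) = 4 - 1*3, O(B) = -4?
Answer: 3322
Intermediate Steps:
J(N, p) = 1 (J(N, p) = 4 - 3 = 1)
D(d) = 2*d
h(K) = 2
j = 166 (j = 167 - 1*1 = 167 - 1 = 166)
h(9) + j*D((0 - 2)*(-5)) = 2 + 166*(2*((0 - 2)*(-5))) = 2 + 166*(2*(-2*(-5))) = 2 + 166*(2*10) = 2 + 166*20 = 2 + 3320 = 3322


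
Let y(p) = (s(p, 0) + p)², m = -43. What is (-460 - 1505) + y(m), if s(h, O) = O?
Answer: -116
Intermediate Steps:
y(p) = p² (y(p) = (0 + p)² = p²)
(-460 - 1505) + y(m) = (-460 - 1505) + (-43)² = -1965 + 1849 = -116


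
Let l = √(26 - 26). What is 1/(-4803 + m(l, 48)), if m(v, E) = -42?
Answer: -1/4845 ≈ -0.00020640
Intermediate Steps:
l = 0 (l = √0 = 0)
1/(-4803 + m(l, 48)) = 1/(-4803 - 42) = 1/(-4845) = -1/4845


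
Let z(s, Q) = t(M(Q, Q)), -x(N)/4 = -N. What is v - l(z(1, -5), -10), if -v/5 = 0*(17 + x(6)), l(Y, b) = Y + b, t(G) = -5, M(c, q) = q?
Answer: 15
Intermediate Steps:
x(N) = 4*N (x(N) = -(-4)*N = 4*N)
z(s, Q) = -5
v = 0 (v = -0*(17 + 4*6) = -0*(17 + 24) = -0*41 = -5*0 = 0)
v - l(z(1, -5), -10) = 0 - (-5 - 10) = 0 - 1*(-15) = 0 + 15 = 15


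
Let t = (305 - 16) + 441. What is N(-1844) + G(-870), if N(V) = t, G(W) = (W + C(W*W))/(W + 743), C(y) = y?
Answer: -663320/127 ≈ -5223.0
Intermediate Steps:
t = 730 (t = 289 + 441 = 730)
G(W) = (W + W**2)/(743 + W) (G(W) = (W + W*W)/(W + 743) = (W + W**2)/(743 + W))
N(V) = 730
N(-1844) + G(-870) = 730 - 870*(1 - 870)/(743 - 870) = 730 - 870*(-869)/(-127) = 730 - 870*(-1/127)*(-869) = 730 - 756030/127 = -663320/127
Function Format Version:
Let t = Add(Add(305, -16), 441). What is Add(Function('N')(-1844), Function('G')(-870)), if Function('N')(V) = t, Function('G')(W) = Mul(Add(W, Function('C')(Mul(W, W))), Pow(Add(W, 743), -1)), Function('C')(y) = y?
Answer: Rational(-663320, 127) ≈ -5223.0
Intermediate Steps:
t = 730 (t = Add(289, 441) = 730)
Function('G')(W) = Mul(Pow(Add(743, W), -1), Add(W, Pow(W, 2))) (Function('G')(W) = Mul(Add(W, Mul(W, W)), Pow(Add(W, 743), -1)) = Mul(Add(W, Pow(W, 2)), Pow(Add(743, W), -1)) = Mul(Pow(Add(743, W), -1), Add(W, Pow(W, 2))))
Function('N')(V) = 730
Add(Function('N')(-1844), Function('G')(-870)) = Add(730, Mul(-870, Pow(Add(743, -870), -1), Add(1, -870))) = Add(730, Mul(-870, Pow(-127, -1), -869)) = Add(730, Mul(-870, Rational(-1, 127), -869)) = Add(730, Rational(-756030, 127)) = Rational(-663320, 127)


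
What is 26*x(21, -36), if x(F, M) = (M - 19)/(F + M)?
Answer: 286/3 ≈ 95.333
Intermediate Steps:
x(F, M) = (-19 + M)/(F + M)
26*x(21, -36) = 26*((-19 - 36)/(21 - 36)) = 26*(-55/(-15)) = 26*(-1/15*(-55)) = 26*(11/3) = 286/3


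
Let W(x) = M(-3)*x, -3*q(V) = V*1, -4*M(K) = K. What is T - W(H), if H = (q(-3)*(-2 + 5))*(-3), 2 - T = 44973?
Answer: -179857/4 ≈ -44964.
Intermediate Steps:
M(K) = -K/4
q(V) = -V/3
T = -44971 (T = 2 - 1*44973 = 2 - 44973 = -44971)
H = -9 (H = ((-⅓*(-3))*(-2 + 5))*(-3) = (1*3)*(-3) = 3*(-3) = -9)
W(x) = 3*x/4 (W(x) = (-¼*(-3))*x = 3*x/4)
T - W(H) = -44971 - 3*(-9)/4 = -44971 - 1*(-27/4) = -44971 + 27/4 = -179857/4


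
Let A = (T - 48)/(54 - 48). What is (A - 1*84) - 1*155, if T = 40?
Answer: -721/3 ≈ -240.33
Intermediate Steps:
A = -4/3 (A = (40 - 48)/(54 - 48) = -8/6 = -8*1/6 = -4/3 ≈ -1.3333)
(A - 1*84) - 1*155 = (-4/3 - 1*84) - 1*155 = (-4/3 - 84) - 155 = -256/3 - 155 = -721/3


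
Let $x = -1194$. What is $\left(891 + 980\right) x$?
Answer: $-2233974$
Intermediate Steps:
$\left(891 + 980\right) x = \left(891 + 980\right) \left(-1194\right) = 1871 \left(-1194\right) = -2233974$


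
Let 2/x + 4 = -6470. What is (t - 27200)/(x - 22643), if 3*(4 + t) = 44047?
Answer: 40532635/73295392 ≈ 0.55300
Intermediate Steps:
t = 44035/3 (t = -4 + (⅓)*44047 = -4 + 44047/3 = 44035/3 ≈ 14678.)
x = -1/3237 (x = 2/(-4 - 6470) = 2/(-6474) = 2*(-1/6474) = -1/3237 ≈ -0.00030893)
(t - 27200)/(x - 22643) = (44035/3 - 27200)/(-1/3237 - 22643) = -37565/(3*(-73295392/3237)) = -37565/3*(-3237/73295392) = 40532635/73295392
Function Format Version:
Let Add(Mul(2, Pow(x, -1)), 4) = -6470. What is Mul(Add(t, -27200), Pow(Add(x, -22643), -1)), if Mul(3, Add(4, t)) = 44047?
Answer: Rational(40532635, 73295392) ≈ 0.55300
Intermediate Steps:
t = Rational(44035, 3) (t = Add(-4, Mul(Rational(1, 3), 44047)) = Add(-4, Rational(44047, 3)) = Rational(44035, 3) ≈ 14678.)
x = Rational(-1, 3237) (x = Mul(2, Pow(Add(-4, -6470), -1)) = Mul(2, Pow(-6474, -1)) = Mul(2, Rational(-1, 6474)) = Rational(-1, 3237) ≈ -0.00030893)
Mul(Add(t, -27200), Pow(Add(x, -22643), -1)) = Mul(Add(Rational(44035, 3), -27200), Pow(Add(Rational(-1, 3237), -22643), -1)) = Mul(Rational(-37565, 3), Pow(Rational(-73295392, 3237), -1)) = Mul(Rational(-37565, 3), Rational(-3237, 73295392)) = Rational(40532635, 73295392)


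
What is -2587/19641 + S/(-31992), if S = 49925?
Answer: -354446743/209451624 ≈ -1.6923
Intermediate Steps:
-2587/19641 + S/(-31992) = -2587/19641 + 49925/(-31992) = -2587*1/19641 + 49925*(-1/31992) = -2587/19641 - 49925/31992 = -354446743/209451624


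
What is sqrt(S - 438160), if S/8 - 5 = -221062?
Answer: 2*I*sqrt(551654) ≈ 1485.5*I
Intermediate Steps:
S = -1768456 (S = 40 + 8*(-221062) = 40 - 1768496 = -1768456)
sqrt(S - 438160) = sqrt(-1768456 - 438160) = sqrt(-2206616) = 2*I*sqrt(551654)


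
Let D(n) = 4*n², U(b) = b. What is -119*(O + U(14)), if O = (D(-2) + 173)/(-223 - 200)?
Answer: -75803/47 ≈ -1612.8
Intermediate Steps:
O = -21/47 (O = (4*(-2)² + 173)/(-223 - 200) = (4*4 + 173)/(-423) = (16 + 173)*(-1/423) = 189*(-1/423) = -21/47 ≈ -0.44681)
-119*(O + U(14)) = -119*(-21/47 + 14) = -119*637/47 = -75803/47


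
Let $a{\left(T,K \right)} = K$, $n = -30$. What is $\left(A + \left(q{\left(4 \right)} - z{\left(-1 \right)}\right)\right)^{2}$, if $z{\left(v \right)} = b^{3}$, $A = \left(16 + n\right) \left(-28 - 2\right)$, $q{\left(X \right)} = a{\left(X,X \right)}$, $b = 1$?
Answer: $178929$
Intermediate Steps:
$q{\left(X \right)} = X$
$A = 420$ ($A = \left(16 - 30\right) \left(-28 - 2\right) = \left(-14\right) \left(-30\right) = 420$)
$z{\left(v \right)} = 1$ ($z{\left(v \right)} = 1^{3} = 1$)
$\left(A + \left(q{\left(4 \right)} - z{\left(-1 \right)}\right)\right)^{2} = \left(420 + \left(4 - 1\right)\right)^{2} = \left(420 + 3\right)^{2} = 423^{2} = 178929$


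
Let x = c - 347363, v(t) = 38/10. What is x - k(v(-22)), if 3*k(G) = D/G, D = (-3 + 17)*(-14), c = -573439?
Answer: -52484734/57 ≈ -9.2079e+5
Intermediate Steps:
v(t) = 19/5 (v(t) = 38*(⅒) = 19/5)
x = -920802 (x = -573439 - 347363 = -920802)
D = -196 (D = 14*(-14) = -196)
k(G) = -196/(3*G) (k(G) = (-196/G)/3 = -196/(3*G))
x - k(v(-22)) = -920802 - (-196)/(3*19/5) = -920802 - (-196)*5/(3*19) = -920802 - 1*(-980/57) = -920802 + 980/57 = -52484734/57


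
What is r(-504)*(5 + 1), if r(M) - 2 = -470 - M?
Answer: 216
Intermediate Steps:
r(M) = -468 - M (r(M) = 2 + (-470 - M) = -468 - M)
r(-504)*(5 + 1) = (-468 - 1*(-504))*(5 + 1) = (-468 + 504)*6 = 36*6 = 216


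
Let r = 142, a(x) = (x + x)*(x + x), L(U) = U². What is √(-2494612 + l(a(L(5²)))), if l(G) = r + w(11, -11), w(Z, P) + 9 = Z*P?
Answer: 10*I*√24946 ≈ 1579.4*I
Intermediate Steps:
w(Z, P) = -9 + P*Z (w(Z, P) = -9 + Z*P = -9 + P*Z)
a(x) = 4*x² (a(x) = (2*x)*(2*x) = 4*x²)
l(G) = 12 (l(G) = 142 + (-9 - 11*11) = 142 + (-9 - 121) = 142 - 130 = 12)
√(-2494612 + l(a(L(5²)))) = √(-2494612 + 12) = √(-2494600) = 10*I*√24946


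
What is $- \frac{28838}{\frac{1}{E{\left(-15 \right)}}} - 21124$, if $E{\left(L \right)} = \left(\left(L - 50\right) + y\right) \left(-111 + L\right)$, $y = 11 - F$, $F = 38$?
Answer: $-334311220$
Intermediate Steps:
$y = -27$ ($y = 11 - 38 = -27$)
$E{\left(L \right)} = \left(-111 + L\right) \left(-77 + L\right)$ ($E{\left(L \right)} = \left(\left(L - 50\right) - 27\right) \left(-111 + L\right) = \left(\left(-50 + L\right) - 27\right) \left(-111 + L\right) = \left(-77 + L\right) \left(-111 + L\right) = \left(-111 + L\right) \left(-77 + L\right)$)
$- \frac{28838}{\frac{1}{E{\left(-15 \right)}}} - 21124 = - \frac{28838}{\frac{1}{8547 + \left(-15\right)^{2} - -2820}} - 21124 = - \frac{28838}{\frac{1}{8547 + 225 + 2820}} - 21124 = - \frac{28838}{\frac{1}{11592}} - 21124 = - 28838 \frac{1}{\frac{1}{11592}} - 21124 = \left(-28838\right) 11592 - 21124 = -334290096 - 21124 = -334311220$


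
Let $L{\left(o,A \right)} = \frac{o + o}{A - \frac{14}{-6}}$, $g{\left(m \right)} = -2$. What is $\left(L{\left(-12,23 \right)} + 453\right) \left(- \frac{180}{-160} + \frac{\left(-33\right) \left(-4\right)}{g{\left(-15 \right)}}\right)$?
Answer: $- \frac{4457691}{152} \approx -29327.0$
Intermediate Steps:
$L{\left(o,A \right)} = \frac{2 o}{\frac{7}{3} + A}$ ($L{\left(o,A \right)} = \frac{2 o}{A - - \frac{7}{3}} = \frac{2 o}{A + \frac{7}{3}} = \frac{2 o}{\frac{7}{3} + A}$)
$\left(L{\left(-12,23 \right)} + 453\right) \left(- \frac{180}{-160} + \frac{\left(-33\right) \left(-4\right)}{g{\left(-15 \right)}}\right) = \left(6 \left(-12\right) \frac{1}{7 + 3 \cdot 23} + 453\right) \left(- \frac{180}{-160} + \frac{\left(-33\right) \left(-4\right)}{-2}\right) = \left(6 \left(-12\right) \frac{1}{7 + 69} + 453\right) \left(\left(-180\right) \left(- \frac{1}{160}\right) + 132 \left(- \frac{1}{2}\right)\right) = \left(6 \left(-12\right) \frac{1}{76} + 453\right) \left(\frac{9}{8} - 66\right) = \left(6 \left(-12\right) \frac{1}{76} + 453\right) \left(- \frac{519}{8}\right) = \left(- \frac{18}{19} + 453\right) \left(- \frac{519}{8}\right) = \frac{8589}{19} \left(- \frac{519}{8}\right) = - \frac{4457691}{152}$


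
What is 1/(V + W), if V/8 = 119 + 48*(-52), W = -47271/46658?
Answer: -46658/887295799 ≈ -5.2585e-5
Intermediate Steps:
W = -47271/46658 (W = -47271*1/46658 = -47271/46658 ≈ -1.0131)
V = -19016 (V = 8*(119 + 48*(-52)) = 8*(119 - 2496) = 8*(-2377) = -19016)
1/(V + W) = 1/(-19016 - 47271/46658) = 1/(-887295799/46658) = -46658/887295799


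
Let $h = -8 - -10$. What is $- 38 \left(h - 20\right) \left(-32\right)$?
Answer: $-21888$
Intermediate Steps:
$h = 2$ ($h = -8 + 10 = 2$)
$- 38 \left(h - 20\right) \left(-32\right) = - 38 \left(2 - 20\right) \left(-32\right) = \left(-38\right) \left(-18\right) \left(-32\right) = 684 \left(-32\right) = -21888$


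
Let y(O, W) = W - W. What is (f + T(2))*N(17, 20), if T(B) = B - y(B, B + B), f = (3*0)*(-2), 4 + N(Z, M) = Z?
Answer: 26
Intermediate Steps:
N(Z, M) = -4 + Z
y(O, W) = 0
f = 0 (f = 0*(-2) = 0)
T(B) = B (T(B) = B - 1*0 = B + 0 = B)
(f + T(2))*N(17, 20) = (0 + 2)*(-4 + 17) = 2*13 = 26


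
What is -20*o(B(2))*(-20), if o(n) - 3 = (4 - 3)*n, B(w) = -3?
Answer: 0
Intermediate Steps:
o(n) = 3 + n (o(n) = 3 + (4 - 3)*n = 3 + 1*n = 3 + n)
-20*o(B(2))*(-20) = -20*(3 - 3)*(-20) = -20*0*(-20) = 0*(-20) = 0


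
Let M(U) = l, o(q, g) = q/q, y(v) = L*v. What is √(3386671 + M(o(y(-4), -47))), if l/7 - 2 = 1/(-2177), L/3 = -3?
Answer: √327563559574/311 ≈ 1840.3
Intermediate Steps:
L = -9 (L = 3*(-3) = -9)
y(v) = -9*v
o(q, g) = 1
l = 4353/311 (l = 14 + 7/(-2177) = 14 + 7*(-1/2177) = 14 - 1/311 = 4353/311 ≈ 13.997)
M(U) = 4353/311
√(3386671 + M(o(y(-4), -47))) = √(3386671 + 4353/311) = √(1053259034/311) = √327563559574/311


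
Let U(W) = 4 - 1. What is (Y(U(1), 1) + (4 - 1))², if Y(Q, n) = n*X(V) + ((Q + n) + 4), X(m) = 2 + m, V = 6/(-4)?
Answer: 529/4 ≈ 132.25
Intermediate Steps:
V = -3/2 (V = 6*(-¼) = -3/2 ≈ -1.5000)
U(W) = 3
Y(Q, n) = 4 + Q + 3*n/2 (Y(Q, n) = n*(2 - 3/2) + ((Q + n) + 4) = n*(½) + (4 + Q + n) = n/2 + (4 + Q + n) = 4 + Q + 3*n/2)
(Y(U(1), 1) + (4 - 1))² = ((4 + 3 + (3/2)*1) + (4 - 1))² = ((4 + 3 + 3/2) + 3)² = (17/2 + 3)² = (23/2)² = 529/4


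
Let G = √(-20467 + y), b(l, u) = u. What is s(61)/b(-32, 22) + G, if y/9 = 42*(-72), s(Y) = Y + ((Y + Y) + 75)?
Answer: 129/11 + I*√47683 ≈ 11.727 + 218.36*I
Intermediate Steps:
s(Y) = 75 + 3*Y (s(Y) = Y + (2*Y + 75) = Y + (75 + 2*Y) = 75 + 3*Y)
y = -27216 (y = 9*(42*(-72)) = 9*(-3024) = -27216)
G = I*√47683 (G = √(-20467 - 27216) = √(-47683) = I*√47683 ≈ 218.36*I)
s(61)/b(-32, 22) + G = (75 + 3*61)/22 + I*√47683 = (75 + 183)*(1/22) + I*√47683 = 258*(1/22) + I*√47683 = 129/11 + I*√47683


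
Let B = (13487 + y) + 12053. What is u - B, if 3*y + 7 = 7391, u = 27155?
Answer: -2539/3 ≈ -846.33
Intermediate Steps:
y = 7384/3 (y = -7/3 + (1/3)*7391 = -7/3 + 7391/3 = 7384/3 ≈ 2461.3)
B = 84004/3 (B = (13487 + 7384/3) + 12053 = 47845/3 + 12053 = 84004/3 ≈ 28001.)
u - B = 27155 - 1*84004/3 = 27155 - 84004/3 = -2539/3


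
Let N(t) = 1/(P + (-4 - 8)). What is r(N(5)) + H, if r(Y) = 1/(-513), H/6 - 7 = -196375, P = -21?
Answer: -604420705/513 ≈ -1.1782e+6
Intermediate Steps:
N(t) = -1/33 (N(t) = 1/(-21 + (-4 - 8)) = 1/(-21 - 12) = 1/(-33) = -1/33)
H = -1178208 (H = 42 + 6*(-196375) = 42 - 1178250 = -1178208)
r(Y) = -1/513
r(N(5)) + H = -1/513 - 1178208 = -604420705/513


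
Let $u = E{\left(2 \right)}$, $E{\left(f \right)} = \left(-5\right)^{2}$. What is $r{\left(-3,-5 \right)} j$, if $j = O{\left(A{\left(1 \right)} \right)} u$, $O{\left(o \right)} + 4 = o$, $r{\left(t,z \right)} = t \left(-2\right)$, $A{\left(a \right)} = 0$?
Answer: $-600$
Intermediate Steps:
$E{\left(f \right)} = 25$
$r{\left(t,z \right)} = - 2 t$
$u = 25$
$O{\left(o \right)} = -4 + o$
$j = -100$ ($j = \left(-4 + 0\right) 25 = \left(-4\right) 25 = -100$)
$r{\left(-3,-5 \right)} j = \left(-2\right) \left(-3\right) \left(-100\right) = 6 \left(-100\right) = -600$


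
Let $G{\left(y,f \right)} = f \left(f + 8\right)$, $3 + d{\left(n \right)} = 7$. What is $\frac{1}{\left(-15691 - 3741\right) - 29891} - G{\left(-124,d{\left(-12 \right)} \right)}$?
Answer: $- \frac{2367505}{49323} \approx -48.0$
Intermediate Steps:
$d{\left(n \right)} = 4$ ($d{\left(n \right)} = -3 + 7 = 4$)
$G{\left(y,f \right)} = f \left(8 + f\right)$
$\frac{1}{\left(-15691 - 3741\right) - 29891} - G{\left(-124,d{\left(-12 \right)} \right)} = \frac{1}{\left(-15691 - 3741\right) - 29891} - 4 \left(8 + 4\right) = \frac{1}{-19432 - 29891} - 4 \cdot 12 = \frac{1}{-49323} - 48 = - \frac{1}{49323} - 48 = - \frac{2367505}{49323}$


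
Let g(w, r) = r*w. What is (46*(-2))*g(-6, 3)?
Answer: 1656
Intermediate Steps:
(46*(-2))*g(-6, 3) = (46*(-2))*(3*(-6)) = -92*(-18) = 1656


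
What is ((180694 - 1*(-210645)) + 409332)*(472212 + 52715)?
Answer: 420293826017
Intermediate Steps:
((180694 - 1*(-210645)) + 409332)*(472212 + 52715) = ((180694 + 210645) + 409332)*524927 = (391339 + 409332)*524927 = 800671*524927 = 420293826017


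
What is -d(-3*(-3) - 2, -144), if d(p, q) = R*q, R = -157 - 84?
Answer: -34704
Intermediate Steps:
R = -241
d(p, q) = -241*q
-d(-3*(-3) - 2, -144) = -(-241)*(-144) = -1*34704 = -34704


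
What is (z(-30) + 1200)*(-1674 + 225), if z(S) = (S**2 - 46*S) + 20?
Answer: -5071500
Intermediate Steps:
z(S) = 20 + S**2 - 46*S
(z(-30) + 1200)*(-1674 + 225) = ((20 + (-30)**2 - 46*(-30)) + 1200)*(-1674 + 225) = ((20 + 900 + 1380) + 1200)*(-1449) = (2300 + 1200)*(-1449) = 3500*(-1449) = -5071500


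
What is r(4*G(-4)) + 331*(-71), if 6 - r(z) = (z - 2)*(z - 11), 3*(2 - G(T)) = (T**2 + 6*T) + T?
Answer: -23781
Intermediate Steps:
G(T) = 2 - 7*T/3 - T**2/3 (G(T) = 2 - ((T**2 + 6*T) + T)/3 = 2 - (T**2 + 7*T)/3 = 2 + (-7*T/3 - T**2/3) = 2 - 7*T/3 - T**2/3)
r(z) = 6 - (-11 + z)*(-2 + z) (r(z) = 6 - (z - 2)*(z - 11) = 6 - (-2 + z)*(-11 + z) = 6 - (-11 + z)*(-2 + z))
r(4*G(-4)) + 331*(-71) = (-16 - (4*(2 - 7/3*(-4) - 1/3*(-4)**2))**2 + 13*(4*(2 - 7/3*(-4) - 1/3*(-4)**2))) + 331*(-71) = (-16 - (4*(2 + 28/3 - 1/3*16))**2 + 13*(4*(2 + 28/3 - 1/3*16))) - 23501 = (-16 - (4*(2 + 28/3 - 16/3))**2 + 13*(4*(2 + 28/3 - 16/3))) - 23501 = (-16 - (4*6)**2 + 13*(4*6)) - 23501 = (-16 - 1*24**2 + 13*24) - 23501 = (-16 - 1*576 + 312) - 23501 = (-16 - 576 + 312) - 23501 = -280 - 23501 = -23781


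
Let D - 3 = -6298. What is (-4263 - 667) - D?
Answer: 1365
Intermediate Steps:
D = -6295 (D = 3 - 6298 = -6295)
(-4263 - 667) - D = (-4263 - 667) - 1*(-6295) = -4930 + 6295 = 1365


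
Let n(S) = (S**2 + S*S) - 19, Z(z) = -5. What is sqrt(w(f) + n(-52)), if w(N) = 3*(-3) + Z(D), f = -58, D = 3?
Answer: 5*sqrt(215) ≈ 73.314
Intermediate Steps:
n(S) = -19 + 2*S**2 (n(S) = (S**2 + S**2) - 19 = 2*S**2 - 19 = -19 + 2*S**2)
w(N) = -14 (w(N) = 3*(-3) - 5 = -9 - 5 = -14)
sqrt(w(f) + n(-52)) = sqrt(-14 + (-19 + 2*(-52)**2)) = sqrt(-14 + (-19 + 2*2704)) = sqrt(-14 + (-19 + 5408)) = sqrt(-14 + 5389) = sqrt(5375) = 5*sqrt(215)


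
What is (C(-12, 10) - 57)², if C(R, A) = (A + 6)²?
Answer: 39601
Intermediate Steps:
C(R, A) = (6 + A)²
(C(-12, 10) - 57)² = ((6 + 10)² - 57)² = (16² - 57)² = (256 - 57)² = 199² = 39601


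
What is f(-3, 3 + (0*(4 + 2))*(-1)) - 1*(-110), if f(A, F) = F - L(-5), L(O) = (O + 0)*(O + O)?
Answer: 63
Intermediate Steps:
L(O) = 2*O**2 (L(O) = O*(2*O) = 2*O**2)
f(A, F) = -50 + F (f(A, F) = F - 2*(-5)**2 = F - 2*25 = F - 1*50 = F - 50 = -50 + F)
f(-3, 3 + (0*(4 + 2))*(-1)) - 1*(-110) = (-50 + (3 + (0*(4 + 2))*(-1))) - 1*(-110) = (-50 + (3 + (0*6)*(-1))) + 110 = (-50 + (3 + 0*(-1))) + 110 = (-50 + (3 + 0)) + 110 = (-50 + 3) + 110 = -47 + 110 = 63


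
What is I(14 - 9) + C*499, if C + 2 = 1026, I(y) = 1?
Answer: 510977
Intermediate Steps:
C = 1024 (C = -2 + 1026 = 1024)
I(14 - 9) + C*499 = 1 + 1024*499 = 1 + 510976 = 510977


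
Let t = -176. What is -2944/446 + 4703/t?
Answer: -1307841/39248 ≈ -33.323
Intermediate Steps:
-2944/446 + 4703/t = -2944/446 + 4703/(-176) = -2944*1/446 + 4703*(-1/176) = -1472/223 - 4703/176 = -1307841/39248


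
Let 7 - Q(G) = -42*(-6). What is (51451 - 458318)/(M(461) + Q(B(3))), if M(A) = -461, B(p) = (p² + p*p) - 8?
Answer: 406867/706 ≈ 576.30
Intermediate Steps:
B(p) = -8 + 2*p² (B(p) = (p² + p²) - 8 = 2*p² - 8 = -8 + 2*p²)
Q(G) = -245 (Q(G) = 7 - (-42)*(-6) = 7 - 1*252 = 7 - 252 = -245)
(51451 - 458318)/(M(461) + Q(B(3))) = (51451 - 458318)/(-461 - 245) = -406867/(-706) = -406867*(-1/706) = 406867/706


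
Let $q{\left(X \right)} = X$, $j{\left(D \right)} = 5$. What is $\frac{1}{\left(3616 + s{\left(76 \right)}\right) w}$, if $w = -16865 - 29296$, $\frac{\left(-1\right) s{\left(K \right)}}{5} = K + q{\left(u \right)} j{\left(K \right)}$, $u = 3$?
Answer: $- \frac{1}{145914921} \approx -6.8533 \cdot 10^{-9}$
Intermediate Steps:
$s{\left(K \right)} = -75 - 5 K$ ($s{\left(K \right)} = - 5 \left(K + 3 \cdot 5\right) = - 5 \left(K + 15\right) = - 5 \left(15 + K\right) = -75 - 5 K$)
$w = -46161$ ($w = -16865 - 29296 = -46161$)
$\frac{1}{\left(3616 + s{\left(76 \right)}\right) w} = \frac{1}{\left(3616 - 455\right) \left(-46161\right)} = \frac{1}{3616 - 455} \left(- \frac{1}{46161}\right) = \frac{1}{3161} \left(- \frac{1}{46161}\right) = - \frac{1}{145914921}$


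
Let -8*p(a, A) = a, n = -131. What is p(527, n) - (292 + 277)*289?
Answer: -1316055/8 ≈ -1.6451e+5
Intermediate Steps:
p(a, A) = -a/8
p(527, n) - (292 + 277)*289 = -⅛*527 - (292 + 277)*289 = -527/8 - 569*289 = -527/8 - 1*164441 = -527/8 - 164441 = -1316055/8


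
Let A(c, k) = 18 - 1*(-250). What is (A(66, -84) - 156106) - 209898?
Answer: -365736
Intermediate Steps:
A(c, k) = 268 (A(c, k) = 18 + 250 = 268)
(A(66, -84) - 156106) - 209898 = (268 - 156106) - 209898 = -155838 - 209898 = -365736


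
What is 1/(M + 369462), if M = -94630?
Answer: 1/274832 ≈ 3.6386e-6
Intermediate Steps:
1/(M + 369462) = 1/(-94630 + 369462) = 1/274832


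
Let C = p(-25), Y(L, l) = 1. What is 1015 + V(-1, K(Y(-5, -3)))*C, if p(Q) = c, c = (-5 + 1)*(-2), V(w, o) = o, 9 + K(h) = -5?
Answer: 903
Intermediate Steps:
K(h) = -14 (K(h) = -9 - 5 = -14)
c = 8 (c = -4*(-2) = 8)
p(Q) = 8
C = 8
1015 + V(-1, K(Y(-5, -3)))*C = 1015 - 14*8 = 1015 - 112 = 903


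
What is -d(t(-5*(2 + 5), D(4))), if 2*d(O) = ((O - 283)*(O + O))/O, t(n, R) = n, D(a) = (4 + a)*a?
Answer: 318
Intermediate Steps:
D(a) = a*(4 + a)
d(O) = -283 + O (d(O) = (((O - 283)*(O + O))/O)/2 = (((-283 + O)*(2*O))/O)/2 = ((2*O*(-283 + O))/O)/2 = (-566 + 2*O)/2 = -283 + O)
-d(t(-5*(2 + 5), D(4))) = -(-283 - 5*(2 + 5)) = -(-283 - 5*7) = -(-283 - 35) = -1*(-318) = 318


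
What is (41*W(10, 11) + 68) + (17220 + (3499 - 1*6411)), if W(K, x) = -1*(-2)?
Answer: 14458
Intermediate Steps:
W(K, x) = 2
(41*W(10, 11) + 68) + (17220 + (3499 - 1*6411)) = (41*2 + 68) + (17220 + (3499 - 1*6411)) = (82 + 68) + (17220 + (3499 - 6411)) = 150 + (17220 - 2912) = 150 + 14308 = 14458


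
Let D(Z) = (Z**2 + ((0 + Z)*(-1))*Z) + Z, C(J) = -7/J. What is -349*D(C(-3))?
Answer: -2443/3 ≈ -814.33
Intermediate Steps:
D(Z) = Z (D(Z) = (Z**2 + (Z*(-1))*Z) + Z = (Z**2 + (-Z)*Z) + Z = (Z**2 - Z**2) + Z = 0 + Z = Z)
-349*D(C(-3)) = -(-2443)/(-3) = -(-2443)*(-1)/3 = -349*7/3 = -2443/3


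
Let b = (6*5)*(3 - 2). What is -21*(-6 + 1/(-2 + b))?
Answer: 501/4 ≈ 125.25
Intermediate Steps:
b = 30 (b = 30*1 = 30)
-21*(-6 + 1/(-2 + b)) = -21*(-6 + 1/(-2 + 30)) = -21*(-6 + 1/28) = -21*(-167/28) = 501/4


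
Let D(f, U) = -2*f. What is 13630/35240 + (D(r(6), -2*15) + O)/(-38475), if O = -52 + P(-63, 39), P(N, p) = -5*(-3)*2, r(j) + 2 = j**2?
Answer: 1172413/3013020 ≈ 0.38912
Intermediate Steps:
r(j) = -2 + j**2
P(N, p) = 30 (P(N, p) = 15*2 = 30)
O = -22 (O = -52 + 30 = -22)
13630/35240 + (D(r(6), -2*15) + O)/(-38475) = 13630/35240 + (-2*(-2 + 6**2) - 22)/(-38475) = 13630*(1/35240) + (-2*(-2 + 36) - 22)*(-1/38475) = 1363/3524 + (-2*34 - 22)*(-1/38475) = 1363/3524 + (-68 - 22)*(-1/38475) = 1363/3524 - 90*(-1/38475) = 1363/3524 + 2/855 = 1172413/3013020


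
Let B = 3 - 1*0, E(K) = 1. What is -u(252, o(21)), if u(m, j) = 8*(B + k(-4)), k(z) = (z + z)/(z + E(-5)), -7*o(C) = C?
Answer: -136/3 ≈ -45.333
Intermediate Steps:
B = 3 (B = 3 + 0 = 3)
o(C) = -C/7
k(z) = 2*z/(1 + z) (k(z) = (z + z)/(z + 1) = (2*z)/(1 + z) = 2*z/(1 + z))
u(m, j) = 136/3 (u(m, j) = 8*(3 + 2*(-4)/(1 - 4)) = 8*(3 + 2*(-4)/(-3)) = 8*(3 + 2*(-4)*(-⅓)) = 8*(3 + 8/3) = 8*(17/3) = 136/3)
-u(252, o(21)) = -1*136/3 = -136/3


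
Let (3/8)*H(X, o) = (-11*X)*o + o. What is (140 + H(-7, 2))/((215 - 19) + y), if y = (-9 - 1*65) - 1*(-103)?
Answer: 556/225 ≈ 2.4711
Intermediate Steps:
H(X, o) = 8*o/3 - 88*X*o/3 (H(X, o) = 8*((-11*X)*o + o)/3 = 8*(-11*X*o + o)/3 = 8*(o - 11*X*o)/3 = 8*o/3 - 88*X*o/3)
y = 29 (y = (-9 - 65) + 103 = -74 + 103 = 29)
(140 + H(-7, 2))/((215 - 19) + y) = (140 + (8/3)*2*(1 - 11*(-7)))/((215 - 19) + 29) = (140 + (8/3)*2*(1 + 77))/(196 + 29) = (140 + (8/3)*2*78)/225 = (140 + 416)*(1/225) = 556*(1/225) = 556/225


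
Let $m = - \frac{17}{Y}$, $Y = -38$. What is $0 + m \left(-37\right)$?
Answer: $- \frac{629}{38} \approx -16.553$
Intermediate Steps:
$m = \frac{17}{38}$ ($m = - \frac{17}{-38} = \left(-17\right) \left(- \frac{1}{38}\right) = \frac{17}{38} \approx 0.44737$)
$0 + m \left(-37\right) = 0 + \frac{17}{38} \left(-37\right) = 0 - \frac{629}{38} = - \frac{629}{38}$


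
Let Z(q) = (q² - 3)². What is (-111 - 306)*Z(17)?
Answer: -34108932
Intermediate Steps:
Z(q) = (-3 + q²)²
(-111 - 306)*Z(17) = (-111 - 306)*(-3 + 17²)² = -417*(-3 + 289)² = -417*286² = -417*81796 = -34108932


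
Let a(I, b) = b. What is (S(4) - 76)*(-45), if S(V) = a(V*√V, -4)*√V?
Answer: 3780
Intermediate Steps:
S(V) = -4*√V
(S(4) - 76)*(-45) = (-4*√4 - 76)*(-45) = (-4*2 - 76)*(-45) = (-8 - 76)*(-45) = -84*(-45) = 3780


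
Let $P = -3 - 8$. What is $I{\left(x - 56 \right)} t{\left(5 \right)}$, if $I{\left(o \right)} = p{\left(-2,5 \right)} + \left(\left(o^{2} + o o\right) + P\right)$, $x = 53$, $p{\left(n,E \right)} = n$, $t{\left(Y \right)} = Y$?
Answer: $25$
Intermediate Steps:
$P = -11$ ($P = -3 - 8 = -11$)
$I{\left(o \right)} = -13 + 2 o^{2}$ ($I{\left(o \right)} = -2 - \left(11 - o^{2} - o o\right) = -2 + \left(\left(o^{2} + o^{2}\right) - 11\right) = -2 + \left(2 o^{2} - 11\right) = -2 + \left(-11 + 2 o^{2}\right) = -13 + 2 o^{2}$)
$I{\left(x - 56 \right)} t{\left(5 \right)} = \left(-13 + 2 \left(53 - 56\right)^{2}\right) 5 = \left(-13 + 2 \left(-3\right)^{2}\right) 5 = \left(-13 + 2 \cdot 9\right) 5 = \left(-13 + 18\right) 5 = 5 \cdot 5 = 25$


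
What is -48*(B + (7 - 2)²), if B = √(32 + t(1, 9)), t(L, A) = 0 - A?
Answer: -1200 - 48*√23 ≈ -1430.2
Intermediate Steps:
t(L, A) = -A
B = √23 (B = √(32 - 1*9) = √(32 - 9) = √23 ≈ 4.7958)
-48*(B + (7 - 2)²) = -48*(√23 + (7 - 2)²) = -48*(√23 + 5²) = -48*(√23 + 25) = -48*(25 + √23) = -1200 - 48*√23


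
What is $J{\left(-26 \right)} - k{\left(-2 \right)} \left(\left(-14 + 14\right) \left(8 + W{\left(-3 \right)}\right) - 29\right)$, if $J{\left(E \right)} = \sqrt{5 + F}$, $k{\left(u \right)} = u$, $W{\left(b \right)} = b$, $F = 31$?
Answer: $-52$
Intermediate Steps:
$J{\left(E \right)} = 6$ ($J{\left(E \right)} = \sqrt{5 + 31} = \sqrt{36} = 6$)
$J{\left(-26 \right)} - k{\left(-2 \right)} \left(\left(-14 + 14\right) \left(8 + W{\left(-3 \right)}\right) - 29\right) = 6 - - 2 \left(\left(-14 + 14\right) \left(8 - 3\right) - 29\right) = 6 - - 2 \left(0 \cdot 5 - 29\right) = 6 - - 2 \left(0 - 29\right) = 6 - \left(-2\right) \left(-29\right) = 6 - 58 = -52$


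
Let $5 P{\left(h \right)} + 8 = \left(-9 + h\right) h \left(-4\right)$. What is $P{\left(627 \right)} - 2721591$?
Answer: $- \frac{15157907}{5} \approx -3.0316 \cdot 10^{6}$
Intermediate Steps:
$P{\left(h \right)} = - \frac{8}{5} - \frac{4 h \left(-9 + h\right)}{5}$ ($P{\left(h \right)} = - \frac{8}{5} + \frac{\left(-9 + h\right) h \left(-4\right)}{5} = - \frac{8}{5} + \frac{\left(-9 + h\right) \left(- 4 h\right)}{5} = - \frac{8}{5} + \frac{\left(-4\right) h \left(-9 + h\right)}{5} = - \frac{8}{5} - \frac{4 h \left(-9 + h\right)}{5}$)
$P{\left(627 \right)} - 2721591 = \left(- \frac{8}{5} - \frac{4 \cdot 627^{2}}{5} + \frac{36}{5} \cdot 627\right) - 2721591 = \left(- \frac{8}{5} - \frac{1572516}{5} + \frac{22572}{5}\right) - 2721591 = - \frac{1549952}{5} - 2721591 = - \frac{15157907}{5}$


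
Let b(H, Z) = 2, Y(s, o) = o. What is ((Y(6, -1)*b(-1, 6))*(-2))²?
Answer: 16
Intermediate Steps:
((Y(6, -1)*b(-1, 6))*(-2))² = (-1*2*(-2))² = (-2*(-2))² = 4² = 16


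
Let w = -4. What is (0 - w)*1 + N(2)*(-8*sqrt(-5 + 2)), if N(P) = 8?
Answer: 4 - 64*I*sqrt(3) ≈ 4.0 - 110.85*I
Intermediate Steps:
(0 - w)*1 + N(2)*(-8*sqrt(-5 + 2)) = (0 - 1*(-4))*1 + 8*(-8*sqrt(-5 + 2)) = (0 + 4)*1 + 8*(-8*I*sqrt(3)) = 4*1 + 8*(-8*I*sqrt(3)) = 4 + 8*(-8*I*sqrt(3)) = 4 - 64*I*sqrt(3)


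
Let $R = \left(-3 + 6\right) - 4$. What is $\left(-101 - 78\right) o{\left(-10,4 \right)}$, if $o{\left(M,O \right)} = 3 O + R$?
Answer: $-1969$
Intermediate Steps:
$R = -1$ ($R = 3 - 4 = -1$)
$o{\left(M,O \right)} = -1 + 3 O$ ($o{\left(M,O \right)} = 3 O - 1 = -1 + 3 O$)
$\left(-101 - 78\right) o{\left(-10,4 \right)} = \left(-101 - 78\right) \left(-1 + 3 \cdot 4\right) = - 179 \left(-1 + 12\right) = \left(-179\right) 11 = -1969$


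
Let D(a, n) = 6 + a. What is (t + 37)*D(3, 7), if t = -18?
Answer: 171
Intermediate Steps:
(t + 37)*D(3, 7) = (-18 + 37)*(6 + 3) = 19*9 = 171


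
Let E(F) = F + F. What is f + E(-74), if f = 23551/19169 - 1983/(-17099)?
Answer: -48069357512/327770731 ≈ -146.66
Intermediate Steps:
f = 440710676/327770731 (f = 23551*(1/19169) - 1983*(-1/17099) = 23551/19169 + 1983/17099 = 440710676/327770731 ≈ 1.3446)
E(F) = 2*F
f + E(-74) = 440710676/327770731 + 2*(-74) = 440710676/327770731 - 148 = -48069357512/327770731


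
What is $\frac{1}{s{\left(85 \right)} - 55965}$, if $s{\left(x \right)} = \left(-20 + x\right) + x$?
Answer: $- \frac{1}{55815} \approx -1.7916 \cdot 10^{-5}$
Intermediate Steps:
$s{\left(x \right)} = -20 + 2 x$
$\frac{1}{s{\left(85 \right)} - 55965} = \frac{1}{\left(-20 + 2 \cdot 85\right) - 55965} = \frac{1}{\left(-20 + 170\right) - 55965} = \frac{1}{150 - 55965} = \frac{1}{-55815} = - \frac{1}{55815}$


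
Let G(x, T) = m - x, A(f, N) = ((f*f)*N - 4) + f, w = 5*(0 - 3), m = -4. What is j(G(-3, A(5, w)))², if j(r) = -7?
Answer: 49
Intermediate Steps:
w = -15 (w = 5*(-3) = -15)
A(f, N) = -4 + f + N*f² (A(f, N) = (f²*N - 4) + f = (N*f² - 4) + f = (-4 + N*f²) + f = -4 + f + N*f²)
G(x, T) = -4 - x
j(G(-3, A(5, w)))² = (-7)² = 49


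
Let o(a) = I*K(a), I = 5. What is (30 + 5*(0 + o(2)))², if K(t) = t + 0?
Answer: 6400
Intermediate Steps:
K(t) = t
o(a) = 5*a
(30 + 5*(0 + o(2)))² = (30 + 5*(0 + 5*2))² = (30 + 5*(0 + 10))² = (30 + 5*10)² = (30 + 50)² = 80² = 6400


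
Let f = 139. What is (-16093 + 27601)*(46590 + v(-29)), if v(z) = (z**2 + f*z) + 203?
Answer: 501783324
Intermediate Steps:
v(z) = 203 + z**2 + 139*z (v(z) = (z**2 + 139*z) + 203 = 203 + z**2 + 139*z)
(-16093 + 27601)*(46590 + v(-29)) = (-16093 + 27601)*(46590 + (203 + (-29)**2 + 139*(-29))) = 11508*(46590 + (203 + 841 - 4031)) = 11508*(46590 - 2987) = 11508*43603 = 501783324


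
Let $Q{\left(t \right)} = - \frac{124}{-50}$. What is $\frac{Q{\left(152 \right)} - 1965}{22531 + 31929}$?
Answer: $- \frac{7009}{194500} \approx -0.036036$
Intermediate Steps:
$Q{\left(t \right)} = \frac{62}{25}$ ($Q{\left(t \right)} = \left(-124\right) \left(- \frac{1}{50}\right) = \frac{62}{25}$)
$\frac{Q{\left(152 \right)} - 1965}{22531 + 31929} = \frac{\frac{62}{25} - 1965}{22531 + 31929} = - \frac{49063}{25 \cdot 54460} = \left(- \frac{49063}{25}\right) \frac{1}{54460} = - \frac{7009}{194500}$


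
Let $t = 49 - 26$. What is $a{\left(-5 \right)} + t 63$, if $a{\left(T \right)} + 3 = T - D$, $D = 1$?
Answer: $1440$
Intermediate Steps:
$a{\left(T \right)} = -4 + T$ ($a{\left(T \right)} = -3 + \left(T - 1\right) = -3 + \left(-1 + T\right) = -4 + T$)
$t = 23$
$a{\left(-5 \right)} + t 63 = \left(-4 - 5\right) + 23 \cdot 63 = -9 + 1449 = 1440$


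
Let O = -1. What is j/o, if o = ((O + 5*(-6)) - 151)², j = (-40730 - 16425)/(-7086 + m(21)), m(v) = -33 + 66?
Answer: 8165/33374796 ≈ 0.00024465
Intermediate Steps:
m(v) = 33
j = 57155/7053 (j = (-40730 - 16425)/(-7086 + 33) = -57155/(-7053) = -57155*(-1/7053) = 57155/7053 ≈ 8.1036)
o = 33124 (o = ((-1 + 5*(-6)) - 151)² = ((-1 - 30) - 151)² = (-31 - 151)² = (-182)² = 33124)
j/o = (57155/7053)/33124 = (57155/7053)*(1/33124) = 8165/33374796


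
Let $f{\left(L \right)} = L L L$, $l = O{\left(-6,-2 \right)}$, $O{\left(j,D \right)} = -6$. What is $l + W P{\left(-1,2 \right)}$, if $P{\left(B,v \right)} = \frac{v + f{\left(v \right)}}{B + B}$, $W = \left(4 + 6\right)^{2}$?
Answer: $-506$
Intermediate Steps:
$l = -6$
$f{\left(L \right)} = L^{3}$ ($f{\left(L \right)} = L^{2} L = L^{3}$)
$W = 100$ ($W = 10^{2} = 100$)
$P{\left(B,v \right)} = \frac{v + v^{3}}{2 B}$ ($P{\left(B,v \right)} = \frac{v + v^{3}}{B + B} = \frac{v + v^{3}}{2 B}$)
$l + W P{\left(-1,2 \right)} = -6 + 100 \frac{2 + 2^{3}}{2 \left(-1\right)} = -6 + 100 \cdot \frac{1}{2} \left(-1\right) \left(2 + 8\right) = -6 + 100 \cdot \frac{1}{2} \left(-1\right) 10 = -6 + 100 \left(-5\right) = -6 - 500 = -506$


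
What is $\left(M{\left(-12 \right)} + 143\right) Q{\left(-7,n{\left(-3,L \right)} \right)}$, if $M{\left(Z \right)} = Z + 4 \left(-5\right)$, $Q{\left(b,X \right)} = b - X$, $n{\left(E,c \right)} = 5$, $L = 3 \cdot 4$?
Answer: $-1332$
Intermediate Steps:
$L = 12$
$M{\left(Z \right)} = -20 + Z$ ($M{\left(Z \right)} = Z - 20 = -20 + Z$)
$\left(M{\left(-12 \right)} + 143\right) Q{\left(-7,n{\left(-3,L \right)} \right)} = \left(\left(-20 - 12\right) + 143\right) \left(-7 - 5\right) = \left(-32 + 143\right) \left(-7 - 5\right) = 111 \left(-12\right) = -1332$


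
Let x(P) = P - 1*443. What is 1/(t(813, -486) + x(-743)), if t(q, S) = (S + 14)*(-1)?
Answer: -1/714 ≈ -0.0014006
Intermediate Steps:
x(P) = -443 + P (x(P) = P - 443 = -443 + P)
t(q, S) = -14 - S (t(q, S) = (14 + S)*(-1) = -14 - S)
1/(t(813, -486) + x(-743)) = 1/((-14 - 1*(-486)) + (-443 - 743)) = 1/((-14 + 486) - 1186) = 1/(472 - 1186) = 1/(-714) = -1/714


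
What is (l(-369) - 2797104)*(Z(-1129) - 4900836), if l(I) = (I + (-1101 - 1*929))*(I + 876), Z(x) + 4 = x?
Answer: 19673547678693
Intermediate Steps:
Z(x) = -4 + x
l(I) = (-2030 + I)*(876 + I) (l(I) = (I + (-1101 - 929))*(876 + I) = (I - 2030)*(876 + I) = (-2030 + I)*(876 + I))
(l(-369) - 2797104)*(Z(-1129) - 4900836) = ((-1778280 + (-369)**2 - 1154*(-369)) - 2797104)*((-4 - 1129) - 4900836) = ((-1778280 + 136161 + 425826) - 2797104)*(-1133 - 4900836) = (-1216293 - 2797104)*(-4901969) = -4013397*(-4901969) = 19673547678693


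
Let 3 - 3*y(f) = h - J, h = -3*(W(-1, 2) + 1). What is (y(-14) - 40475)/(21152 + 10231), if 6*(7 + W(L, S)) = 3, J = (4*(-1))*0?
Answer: -80959/62766 ≈ -1.2899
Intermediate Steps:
J = 0 (J = -4*0 = 0)
W(L, S) = -13/2 (W(L, S) = -7 + (⅙)*3 = -7 + ½ = -13/2)
h = 33/2 (h = -3*(-13/2 + 1) = -3*(-11/2) = 33/2 ≈ 16.500)
y(f) = -9/2 (y(f) = 1 - (33/2 - 1*0)/3 = 1 - (33/2 + 0)/3 = 1 - ⅓*33/2 = 1 - 11/2 = -9/2)
(y(-14) - 40475)/(21152 + 10231) = (-9/2 - 40475)/(21152 + 10231) = -80959/2/31383 = -80959/2*1/31383 = -80959/62766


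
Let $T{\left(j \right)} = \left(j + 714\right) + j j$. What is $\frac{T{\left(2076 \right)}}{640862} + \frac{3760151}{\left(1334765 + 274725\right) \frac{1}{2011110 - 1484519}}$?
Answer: $\frac{634476613175074541}{515730490190} \approx 1.2302 \cdot 10^{6}$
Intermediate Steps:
$T{\left(j \right)} = 714 + j + j^{2}$ ($T{\left(j \right)} = \left(714 + j\right) + j^{2} = 714 + j + j^{2}$)
$\frac{T{\left(2076 \right)}}{640862} + \frac{3760151}{\left(1334765 + 274725\right) \frac{1}{2011110 - 1484519}} = \frac{714 + 2076 + 2076^{2}}{640862} + \frac{3760151}{\left(1334765 + 274725\right) \frac{1}{2011110 - 1484519}} = \left(714 + 2076 + 4309776\right) \frac{1}{640862} + \frac{3760151}{1609490 \cdot \frac{1}{526591}} = 4312566 \cdot \frac{1}{640862} + \frac{3760151}{1609490 \cdot \frac{1}{526591}} = \frac{2156283}{320431} + \frac{3760151}{\frac{1609490}{526591}} = \frac{2156283}{320431} + 3760151 \cdot \frac{526591}{1609490} = \frac{2156283}{320431} + \frac{1980061675241}{1609490} = \frac{634476613175074541}{515730490190}$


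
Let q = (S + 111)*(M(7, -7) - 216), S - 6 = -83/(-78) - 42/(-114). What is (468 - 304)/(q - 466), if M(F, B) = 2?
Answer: -121524/19125625 ≈ -0.0063540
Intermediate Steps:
S = 11015/1482 (S = 6 + (-83/(-78) - 42/(-114)) = 6 + (-83*(-1/78) - 42*(-1/114)) = 6 + (83/78 + 7/19) = 6 + 2123/1482 = 11015/1482 ≈ 7.4325)
q = -18780319/741 (q = (11015/1482 + 111)*(2 - 216) = (175517/1482)*(-214) = -18780319/741 ≈ -25345.)
(468 - 304)/(q - 466) = (468 - 304)/(-18780319/741 - 466) = 164/(-19125625/741) = 164*(-741/19125625) = -121524/19125625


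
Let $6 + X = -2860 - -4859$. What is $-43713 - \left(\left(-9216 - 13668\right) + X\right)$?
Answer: $-22822$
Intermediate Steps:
$X = 1993$ ($X = -6 - -1999 = -6 + \left(-2860 + 4859\right) = -6 + 1999 = 1993$)
$-43713 - \left(\left(-9216 - 13668\right) + X\right) = -43713 - \left(\left(-9216 - 13668\right) + 1993\right) = -43713 - \left(-22884 + 1993\right) = -43713 - -20891 = -43713 + 20891 = -22822$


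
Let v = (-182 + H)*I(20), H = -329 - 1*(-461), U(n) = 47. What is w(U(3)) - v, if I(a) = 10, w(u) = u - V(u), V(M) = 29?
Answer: 518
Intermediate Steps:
w(u) = -29 + u (w(u) = u - 1*29 = u - 29 = -29 + u)
H = 132 (H = -329 + 461 = 132)
v = -500 (v = (-182 + 132)*10 = -50*10 = -500)
w(U(3)) - v = (-29 + 47) - 1*(-500) = 18 + 500 = 518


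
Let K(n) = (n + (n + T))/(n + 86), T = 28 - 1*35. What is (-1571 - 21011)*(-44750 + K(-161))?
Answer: 75783408022/75 ≈ 1.0104e+9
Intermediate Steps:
T = -7 (T = 28 - 35 = -7)
K(n) = (-7 + 2*n)/(86 + n) (K(n) = (n + (n - 7))/(n + 86) = (n + (-7 + n))/(86 + n) = (-7 + 2*n)/(86 + n))
(-1571 - 21011)*(-44750 + K(-161)) = (-1571 - 21011)*(-44750 + (-7 + 2*(-161))/(86 - 161)) = -22582*(-44750 + (-7 - 322)/(-75)) = -22582*(-44750 - 1/75*(-329)) = -22582*(-44750 + 329/75) = -22582*(-3355921/75) = 75783408022/75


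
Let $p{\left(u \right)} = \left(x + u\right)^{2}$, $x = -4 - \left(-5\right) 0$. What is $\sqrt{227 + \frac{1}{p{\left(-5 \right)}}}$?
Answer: $\frac{2 \sqrt{4597}}{9} \approx 15.067$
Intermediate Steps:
$x = -4$ ($x = -4 - 0 = -4 + 0 = -4$)
$p{\left(u \right)} = \left(-4 + u\right)^{2}$
$\sqrt{227 + \frac{1}{p{\left(-5 \right)}}} = \sqrt{227 + \frac{1}{\left(-4 - 5\right)^{2}}} = \sqrt{227 + \frac{1}{\left(-9\right)^{2}}} = \sqrt{227 + \frac{1}{81}} = \sqrt{\frac{18388}{81}} = \frac{2 \sqrt{4597}}{9}$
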